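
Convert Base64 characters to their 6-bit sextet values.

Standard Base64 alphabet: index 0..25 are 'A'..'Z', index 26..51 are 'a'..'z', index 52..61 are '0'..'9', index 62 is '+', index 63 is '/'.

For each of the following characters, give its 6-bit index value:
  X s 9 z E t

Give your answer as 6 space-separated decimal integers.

Answer: 23 44 61 51 4 45

Derivation:
'X': A..Z range, ord('X') − ord('A') = 23
's': a..z range, 26 + ord('s') − ord('a') = 44
'9': 0..9 range, 52 + ord('9') − ord('0') = 61
'z': a..z range, 26 + ord('z') − ord('a') = 51
'E': A..Z range, ord('E') − ord('A') = 4
't': a..z range, 26 + ord('t') − ord('a') = 45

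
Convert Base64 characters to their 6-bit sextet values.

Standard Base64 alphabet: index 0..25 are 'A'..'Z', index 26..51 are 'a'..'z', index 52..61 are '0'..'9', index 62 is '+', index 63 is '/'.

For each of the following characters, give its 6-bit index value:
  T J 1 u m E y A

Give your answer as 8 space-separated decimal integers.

Answer: 19 9 53 46 38 4 50 0

Derivation:
'T': A..Z range, ord('T') − ord('A') = 19
'J': A..Z range, ord('J') − ord('A') = 9
'1': 0..9 range, 52 + ord('1') − ord('0') = 53
'u': a..z range, 26 + ord('u') − ord('a') = 46
'm': a..z range, 26 + ord('m') − ord('a') = 38
'E': A..Z range, ord('E') − ord('A') = 4
'y': a..z range, 26 + ord('y') − ord('a') = 50
'A': A..Z range, ord('A') − ord('A') = 0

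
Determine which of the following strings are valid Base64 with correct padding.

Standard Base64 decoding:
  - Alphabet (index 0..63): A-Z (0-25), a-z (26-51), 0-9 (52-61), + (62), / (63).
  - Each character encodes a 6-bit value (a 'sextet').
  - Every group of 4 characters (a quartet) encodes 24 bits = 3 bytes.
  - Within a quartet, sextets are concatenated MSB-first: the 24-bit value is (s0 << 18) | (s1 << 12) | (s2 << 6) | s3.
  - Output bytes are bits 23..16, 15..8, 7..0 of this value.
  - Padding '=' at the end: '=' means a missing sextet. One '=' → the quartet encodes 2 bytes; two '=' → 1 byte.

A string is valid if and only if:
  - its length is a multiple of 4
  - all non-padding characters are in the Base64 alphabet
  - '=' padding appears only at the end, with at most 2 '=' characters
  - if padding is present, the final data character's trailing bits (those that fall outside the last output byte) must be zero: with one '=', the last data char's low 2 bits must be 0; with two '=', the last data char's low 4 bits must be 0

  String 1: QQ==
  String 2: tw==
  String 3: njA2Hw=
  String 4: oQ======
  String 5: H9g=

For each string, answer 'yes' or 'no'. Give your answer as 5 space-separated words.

String 1: 'QQ==' → valid
String 2: 'tw==' → valid
String 3: 'njA2Hw=' → invalid (len=7 not mult of 4)
String 4: 'oQ======' → invalid (6 pad chars (max 2))
String 5: 'H9g=' → valid

Answer: yes yes no no yes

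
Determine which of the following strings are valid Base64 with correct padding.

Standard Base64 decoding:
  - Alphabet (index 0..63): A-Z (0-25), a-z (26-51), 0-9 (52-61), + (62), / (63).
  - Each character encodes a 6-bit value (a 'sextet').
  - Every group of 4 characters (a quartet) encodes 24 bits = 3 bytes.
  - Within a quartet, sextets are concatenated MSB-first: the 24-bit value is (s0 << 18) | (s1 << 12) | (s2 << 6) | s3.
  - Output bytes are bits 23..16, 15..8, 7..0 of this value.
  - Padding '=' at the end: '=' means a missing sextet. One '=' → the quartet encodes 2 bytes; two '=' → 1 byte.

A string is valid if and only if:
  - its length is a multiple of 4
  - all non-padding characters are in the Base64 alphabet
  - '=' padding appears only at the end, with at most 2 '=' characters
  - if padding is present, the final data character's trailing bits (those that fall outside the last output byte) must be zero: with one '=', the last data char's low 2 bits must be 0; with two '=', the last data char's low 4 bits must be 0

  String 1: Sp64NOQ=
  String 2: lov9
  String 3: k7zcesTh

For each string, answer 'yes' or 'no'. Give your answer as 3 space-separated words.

String 1: 'Sp64NOQ=' → valid
String 2: 'lov9' → valid
String 3: 'k7zcesTh' → valid

Answer: yes yes yes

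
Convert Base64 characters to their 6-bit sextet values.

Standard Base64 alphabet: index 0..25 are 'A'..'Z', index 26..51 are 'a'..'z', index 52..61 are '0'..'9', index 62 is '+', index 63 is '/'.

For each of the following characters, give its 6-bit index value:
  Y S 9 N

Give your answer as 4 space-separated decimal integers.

'Y': A..Z range, ord('Y') − ord('A') = 24
'S': A..Z range, ord('S') − ord('A') = 18
'9': 0..9 range, 52 + ord('9') − ord('0') = 61
'N': A..Z range, ord('N') − ord('A') = 13

Answer: 24 18 61 13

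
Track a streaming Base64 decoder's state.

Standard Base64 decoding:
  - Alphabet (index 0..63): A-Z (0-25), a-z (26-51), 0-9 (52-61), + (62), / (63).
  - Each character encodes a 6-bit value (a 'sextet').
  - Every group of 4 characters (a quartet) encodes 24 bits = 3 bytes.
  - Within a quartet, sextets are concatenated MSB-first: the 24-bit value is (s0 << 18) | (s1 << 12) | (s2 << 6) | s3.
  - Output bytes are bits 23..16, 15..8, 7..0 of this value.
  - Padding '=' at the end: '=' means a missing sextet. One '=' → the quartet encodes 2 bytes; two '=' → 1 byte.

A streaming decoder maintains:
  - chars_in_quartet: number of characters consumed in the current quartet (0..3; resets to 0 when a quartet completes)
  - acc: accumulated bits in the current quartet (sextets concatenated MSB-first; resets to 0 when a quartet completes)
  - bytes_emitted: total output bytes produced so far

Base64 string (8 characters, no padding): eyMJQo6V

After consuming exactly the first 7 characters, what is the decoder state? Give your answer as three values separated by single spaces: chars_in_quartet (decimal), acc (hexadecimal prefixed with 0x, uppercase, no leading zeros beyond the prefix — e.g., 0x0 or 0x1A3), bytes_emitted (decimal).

Answer: 3 0x10A3A 3

Derivation:
After char 0 ('e'=30): chars_in_quartet=1 acc=0x1E bytes_emitted=0
After char 1 ('y'=50): chars_in_quartet=2 acc=0x7B2 bytes_emitted=0
After char 2 ('M'=12): chars_in_quartet=3 acc=0x1EC8C bytes_emitted=0
After char 3 ('J'=9): chars_in_quartet=4 acc=0x7B2309 -> emit 7B 23 09, reset; bytes_emitted=3
After char 4 ('Q'=16): chars_in_quartet=1 acc=0x10 bytes_emitted=3
After char 5 ('o'=40): chars_in_quartet=2 acc=0x428 bytes_emitted=3
After char 6 ('6'=58): chars_in_quartet=3 acc=0x10A3A bytes_emitted=3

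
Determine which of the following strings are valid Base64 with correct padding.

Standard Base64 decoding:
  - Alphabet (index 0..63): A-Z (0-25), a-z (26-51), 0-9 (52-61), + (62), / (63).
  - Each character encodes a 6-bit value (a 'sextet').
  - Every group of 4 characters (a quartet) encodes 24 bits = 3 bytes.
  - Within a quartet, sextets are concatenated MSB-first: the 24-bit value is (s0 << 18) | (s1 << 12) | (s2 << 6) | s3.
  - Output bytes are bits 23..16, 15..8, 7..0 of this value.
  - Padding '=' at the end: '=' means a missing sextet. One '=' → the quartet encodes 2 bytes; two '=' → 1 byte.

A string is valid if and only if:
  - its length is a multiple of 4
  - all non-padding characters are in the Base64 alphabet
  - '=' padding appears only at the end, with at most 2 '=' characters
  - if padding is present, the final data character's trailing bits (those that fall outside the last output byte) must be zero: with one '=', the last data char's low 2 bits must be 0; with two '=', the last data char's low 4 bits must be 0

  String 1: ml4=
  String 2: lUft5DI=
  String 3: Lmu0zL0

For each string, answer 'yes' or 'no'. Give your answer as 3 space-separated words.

String 1: 'ml4=' → valid
String 2: 'lUft5DI=' → valid
String 3: 'Lmu0zL0' → invalid (len=7 not mult of 4)

Answer: yes yes no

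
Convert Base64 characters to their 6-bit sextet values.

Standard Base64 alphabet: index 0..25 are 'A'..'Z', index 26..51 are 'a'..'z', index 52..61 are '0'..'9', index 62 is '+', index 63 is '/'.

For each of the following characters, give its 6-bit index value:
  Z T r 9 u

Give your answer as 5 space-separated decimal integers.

'Z': A..Z range, ord('Z') − ord('A') = 25
'T': A..Z range, ord('T') − ord('A') = 19
'r': a..z range, 26 + ord('r') − ord('a') = 43
'9': 0..9 range, 52 + ord('9') − ord('0') = 61
'u': a..z range, 26 + ord('u') − ord('a') = 46

Answer: 25 19 43 61 46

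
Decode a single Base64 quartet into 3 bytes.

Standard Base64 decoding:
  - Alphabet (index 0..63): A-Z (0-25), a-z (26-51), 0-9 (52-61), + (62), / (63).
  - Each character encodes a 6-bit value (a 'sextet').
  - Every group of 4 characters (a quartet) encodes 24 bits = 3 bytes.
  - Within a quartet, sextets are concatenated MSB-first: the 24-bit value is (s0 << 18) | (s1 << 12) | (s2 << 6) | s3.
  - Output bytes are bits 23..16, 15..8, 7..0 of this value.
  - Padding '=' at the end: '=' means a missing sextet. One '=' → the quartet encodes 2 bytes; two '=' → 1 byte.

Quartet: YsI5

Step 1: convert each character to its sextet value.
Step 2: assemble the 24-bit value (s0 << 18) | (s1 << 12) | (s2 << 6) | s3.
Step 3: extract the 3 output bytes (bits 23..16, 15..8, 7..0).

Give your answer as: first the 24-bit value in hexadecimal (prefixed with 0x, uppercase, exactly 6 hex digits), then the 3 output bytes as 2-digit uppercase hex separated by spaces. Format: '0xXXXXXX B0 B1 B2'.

Sextets: Y=24, s=44, I=8, 5=57
24-bit: (24<<18) | (44<<12) | (8<<6) | 57
      = 0x600000 | 0x02C000 | 0x000200 | 0x000039
      = 0x62C239
Bytes: (v>>16)&0xFF=62, (v>>8)&0xFF=C2, v&0xFF=39

Answer: 0x62C239 62 C2 39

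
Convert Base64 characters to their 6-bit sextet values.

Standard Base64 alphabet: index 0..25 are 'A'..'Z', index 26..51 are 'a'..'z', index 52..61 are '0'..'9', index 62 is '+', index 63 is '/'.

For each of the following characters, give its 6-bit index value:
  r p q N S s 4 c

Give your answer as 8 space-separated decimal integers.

Answer: 43 41 42 13 18 44 56 28

Derivation:
'r': a..z range, 26 + ord('r') − ord('a') = 43
'p': a..z range, 26 + ord('p') − ord('a') = 41
'q': a..z range, 26 + ord('q') − ord('a') = 42
'N': A..Z range, ord('N') − ord('A') = 13
'S': A..Z range, ord('S') − ord('A') = 18
's': a..z range, 26 + ord('s') − ord('a') = 44
'4': 0..9 range, 52 + ord('4') − ord('0') = 56
'c': a..z range, 26 + ord('c') − ord('a') = 28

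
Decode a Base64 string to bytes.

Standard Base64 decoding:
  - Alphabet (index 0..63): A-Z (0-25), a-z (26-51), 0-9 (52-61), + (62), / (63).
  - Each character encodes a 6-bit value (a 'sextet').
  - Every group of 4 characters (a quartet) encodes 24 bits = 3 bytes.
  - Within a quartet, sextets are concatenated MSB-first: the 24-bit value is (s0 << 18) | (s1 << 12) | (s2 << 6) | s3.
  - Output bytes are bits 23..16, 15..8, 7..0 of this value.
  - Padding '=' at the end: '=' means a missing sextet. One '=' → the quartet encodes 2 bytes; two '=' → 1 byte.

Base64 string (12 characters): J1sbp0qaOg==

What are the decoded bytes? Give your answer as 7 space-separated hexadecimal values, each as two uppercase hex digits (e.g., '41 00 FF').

Answer: 27 5B 1B A7 4A 9A 3A

Derivation:
After char 0 ('J'=9): chars_in_quartet=1 acc=0x9 bytes_emitted=0
After char 1 ('1'=53): chars_in_quartet=2 acc=0x275 bytes_emitted=0
After char 2 ('s'=44): chars_in_quartet=3 acc=0x9D6C bytes_emitted=0
After char 3 ('b'=27): chars_in_quartet=4 acc=0x275B1B -> emit 27 5B 1B, reset; bytes_emitted=3
After char 4 ('p'=41): chars_in_quartet=1 acc=0x29 bytes_emitted=3
After char 5 ('0'=52): chars_in_quartet=2 acc=0xA74 bytes_emitted=3
After char 6 ('q'=42): chars_in_quartet=3 acc=0x29D2A bytes_emitted=3
After char 7 ('a'=26): chars_in_quartet=4 acc=0xA74A9A -> emit A7 4A 9A, reset; bytes_emitted=6
After char 8 ('O'=14): chars_in_quartet=1 acc=0xE bytes_emitted=6
After char 9 ('g'=32): chars_in_quartet=2 acc=0x3A0 bytes_emitted=6
Padding '==': partial quartet acc=0x3A0 -> emit 3A; bytes_emitted=7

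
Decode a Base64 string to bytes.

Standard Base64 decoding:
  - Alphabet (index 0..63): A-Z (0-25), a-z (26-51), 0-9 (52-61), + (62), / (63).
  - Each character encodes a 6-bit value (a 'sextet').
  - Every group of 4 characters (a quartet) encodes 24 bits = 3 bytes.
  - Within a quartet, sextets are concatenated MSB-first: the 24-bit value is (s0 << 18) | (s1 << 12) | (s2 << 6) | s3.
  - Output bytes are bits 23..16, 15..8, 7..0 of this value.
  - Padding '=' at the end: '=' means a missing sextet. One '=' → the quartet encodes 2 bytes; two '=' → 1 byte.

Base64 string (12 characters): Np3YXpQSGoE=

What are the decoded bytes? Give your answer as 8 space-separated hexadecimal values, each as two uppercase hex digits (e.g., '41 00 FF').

Answer: 36 9D D8 5E 94 12 1A 81

Derivation:
After char 0 ('N'=13): chars_in_quartet=1 acc=0xD bytes_emitted=0
After char 1 ('p'=41): chars_in_quartet=2 acc=0x369 bytes_emitted=0
After char 2 ('3'=55): chars_in_quartet=3 acc=0xDA77 bytes_emitted=0
After char 3 ('Y'=24): chars_in_quartet=4 acc=0x369DD8 -> emit 36 9D D8, reset; bytes_emitted=3
After char 4 ('X'=23): chars_in_quartet=1 acc=0x17 bytes_emitted=3
After char 5 ('p'=41): chars_in_quartet=2 acc=0x5E9 bytes_emitted=3
After char 6 ('Q'=16): chars_in_quartet=3 acc=0x17A50 bytes_emitted=3
After char 7 ('S'=18): chars_in_quartet=4 acc=0x5E9412 -> emit 5E 94 12, reset; bytes_emitted=6
After char 8 ('G'=6): chars_in_quartet=1 acc=0x6 bytes_emitted=6
After char 9 ('o'=40): chars_in_quartet=2 acc=0x1A8 bytes_emitted=6
After char 10 ('E'=4): chars_in_quartet=3 acc=0x6A04 bytes_emitted=6
Padding '=': partial quartet acc=0x6A04 -> emit 1A 81; bytes_emitted=8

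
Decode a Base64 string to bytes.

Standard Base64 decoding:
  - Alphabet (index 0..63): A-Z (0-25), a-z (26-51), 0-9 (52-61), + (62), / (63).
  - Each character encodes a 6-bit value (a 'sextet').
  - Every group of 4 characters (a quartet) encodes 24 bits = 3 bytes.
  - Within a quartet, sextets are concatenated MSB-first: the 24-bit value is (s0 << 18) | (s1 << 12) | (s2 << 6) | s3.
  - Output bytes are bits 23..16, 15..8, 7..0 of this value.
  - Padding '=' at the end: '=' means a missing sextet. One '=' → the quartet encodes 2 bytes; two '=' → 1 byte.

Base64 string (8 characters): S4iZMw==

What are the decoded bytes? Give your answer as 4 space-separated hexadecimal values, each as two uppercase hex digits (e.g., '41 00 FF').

Answer: 4B 88 99 33

Derivation:
After char 0 ('S'=18): chars_in_quartet=1 acc=0x12 bytes_emitted=0
After char 1 ('4'=56): chars_in_quartet=2 acc=0x4B8 bytes_emitted=0
After char 2 ('i'=34): chars_in_quartet=3 acc=0x12E22 bytes_emitted=0
After char 3 ('Z'=25): chars_in_quartet=4 acc=0x4B8899 -> emit 4B 88 99, reset; bytes_emitted=3
After char 4 ('M'=12): chars_in_quartet=1 acc=0xC bytes_emitted=3
After char 5 ('w'=48): chars_in_quartet=2 acc=0x330 bytes_emitted=3
Padding '==': partial quartet acc=0x330 -> emit 33; bytes_emitted=4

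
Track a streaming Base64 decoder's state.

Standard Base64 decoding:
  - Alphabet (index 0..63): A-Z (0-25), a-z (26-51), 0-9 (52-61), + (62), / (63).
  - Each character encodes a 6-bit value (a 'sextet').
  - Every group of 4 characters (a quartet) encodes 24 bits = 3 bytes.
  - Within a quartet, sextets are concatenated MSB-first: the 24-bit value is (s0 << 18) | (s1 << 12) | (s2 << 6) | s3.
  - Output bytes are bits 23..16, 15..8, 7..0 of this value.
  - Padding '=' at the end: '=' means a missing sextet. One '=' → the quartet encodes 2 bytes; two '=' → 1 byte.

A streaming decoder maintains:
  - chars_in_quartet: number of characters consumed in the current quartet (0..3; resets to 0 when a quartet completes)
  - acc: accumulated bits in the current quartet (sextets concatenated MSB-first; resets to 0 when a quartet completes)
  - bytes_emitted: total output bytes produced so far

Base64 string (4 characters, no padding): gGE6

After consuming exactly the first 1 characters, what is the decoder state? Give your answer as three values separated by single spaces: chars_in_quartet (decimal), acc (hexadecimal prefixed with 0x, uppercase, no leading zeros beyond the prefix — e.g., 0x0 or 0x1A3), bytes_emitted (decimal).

After char 0 ('g'=32): chars_in_quartet=1 acc=0x20 bytes_emitted=0

Answer: 1 0x20 0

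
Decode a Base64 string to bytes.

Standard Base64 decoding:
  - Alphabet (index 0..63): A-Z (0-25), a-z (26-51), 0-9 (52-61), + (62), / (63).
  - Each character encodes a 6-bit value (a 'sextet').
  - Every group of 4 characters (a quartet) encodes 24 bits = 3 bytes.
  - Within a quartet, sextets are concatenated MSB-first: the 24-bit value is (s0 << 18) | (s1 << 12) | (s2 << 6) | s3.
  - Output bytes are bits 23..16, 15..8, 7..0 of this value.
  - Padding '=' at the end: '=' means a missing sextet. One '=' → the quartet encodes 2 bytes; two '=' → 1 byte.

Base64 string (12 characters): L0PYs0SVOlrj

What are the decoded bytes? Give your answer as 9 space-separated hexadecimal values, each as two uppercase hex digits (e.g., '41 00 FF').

After char 0 ('L'=11): chars_in_quartet=1 acc=0xB bytes_emitted=0
After char 1 ('0'=52): chars_in_quartet=2 acc=0x2F4 bytes_emitted=0
After char 2 ('P'=15): chars_in_quartet=3 acc=0xBD0F bytes_emitted=0
After char 3 ('Y'=24): chars_in_quartet=4 acc=0x2F43D8 -> emit 2F 43 D8, reset; bytes_emitted=3
After char 4 ('s'=44): chars_in_quartet=1 acc=0x2C bytes_emitted=3
After char 5 ('0'=52): chars_in_quartet=2 acc=0xB34 bytes_emitted=3
After char 6 ('S'=18): chars_in_quartet=3 acc=0x2CD12 bytes_emitted=3
After char 7 ('V'=21): chars_in_quartet=4 acc=0xB34495 -> emit B3 44 95, reset; bytes_emitted=6
After char 8 ('O'=14): chars_in_quartet=1 acc=0xE bytes_emitted=6
After char 9 ('l'=37): chars_in_quartet=2 acc=0x3A5 bytes_emitted=6
After char 10 ('r'=43): chars_in_quartet=3 acc=0xE96B bytes_emitted=6
After char 11 ('j'=35): chars_in_quartet=4 acc=0x3A5AE3 -> emit 3A 5A E3, reset; bytes_emitted=9

Answer: 2F 43 D8 B3 44 95 3A 5A E3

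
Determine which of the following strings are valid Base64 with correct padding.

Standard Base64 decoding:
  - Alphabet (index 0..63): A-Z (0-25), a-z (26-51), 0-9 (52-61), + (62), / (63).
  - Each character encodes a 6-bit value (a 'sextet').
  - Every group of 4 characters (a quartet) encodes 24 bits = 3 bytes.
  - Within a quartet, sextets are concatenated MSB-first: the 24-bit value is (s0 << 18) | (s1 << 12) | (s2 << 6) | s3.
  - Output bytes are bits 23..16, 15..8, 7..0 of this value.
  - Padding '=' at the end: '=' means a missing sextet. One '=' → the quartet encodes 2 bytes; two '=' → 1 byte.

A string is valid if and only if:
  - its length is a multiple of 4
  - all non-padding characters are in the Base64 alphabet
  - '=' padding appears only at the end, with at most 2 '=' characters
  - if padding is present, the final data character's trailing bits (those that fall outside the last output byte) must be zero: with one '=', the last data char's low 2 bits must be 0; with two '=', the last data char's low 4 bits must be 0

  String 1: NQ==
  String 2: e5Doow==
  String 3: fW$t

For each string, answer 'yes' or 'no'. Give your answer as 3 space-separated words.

Answer: yes yes no

Derivation:
String 1: 'NQ==' → valid
String 2: 'e5Doow==' → valid
String 3: 'fW$t' → invalid (bad char(s): ['$'])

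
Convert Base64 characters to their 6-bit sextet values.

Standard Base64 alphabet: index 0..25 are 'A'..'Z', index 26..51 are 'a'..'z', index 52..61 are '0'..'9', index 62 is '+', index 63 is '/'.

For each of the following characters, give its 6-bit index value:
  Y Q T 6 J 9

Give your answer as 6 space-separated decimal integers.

'Y': A..Z range, ord('Y') − ord('A') = 24
'Q': A..Z range, ord('Q') − ord('A') = 16
'T': A..Z range, ord('T') − ord('A') = 19
'6': 0..9 range, 52 + ord('6') − ord('0') = 58
'J': A..Z range, ord('J') − ord('A') = 9
'9': 0..9 range, 52 + ord('9') − ord('0') = 61

Answer: 24 16 19 58 9 61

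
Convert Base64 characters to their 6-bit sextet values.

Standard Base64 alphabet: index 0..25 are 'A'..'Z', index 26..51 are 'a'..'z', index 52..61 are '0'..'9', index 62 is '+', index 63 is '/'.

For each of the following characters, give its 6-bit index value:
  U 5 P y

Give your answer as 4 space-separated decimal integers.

'U': A..Z range, ord('U') − ord('A') = 20
'5': 0..9 range, 52 + ord('5') − ord('0') = 57
'P': A..Z range, ord('P') − ord('A') = 15
'y': a..z range, 26 + ord('y') − ord('a') = 50

Answer: 20 57 15 50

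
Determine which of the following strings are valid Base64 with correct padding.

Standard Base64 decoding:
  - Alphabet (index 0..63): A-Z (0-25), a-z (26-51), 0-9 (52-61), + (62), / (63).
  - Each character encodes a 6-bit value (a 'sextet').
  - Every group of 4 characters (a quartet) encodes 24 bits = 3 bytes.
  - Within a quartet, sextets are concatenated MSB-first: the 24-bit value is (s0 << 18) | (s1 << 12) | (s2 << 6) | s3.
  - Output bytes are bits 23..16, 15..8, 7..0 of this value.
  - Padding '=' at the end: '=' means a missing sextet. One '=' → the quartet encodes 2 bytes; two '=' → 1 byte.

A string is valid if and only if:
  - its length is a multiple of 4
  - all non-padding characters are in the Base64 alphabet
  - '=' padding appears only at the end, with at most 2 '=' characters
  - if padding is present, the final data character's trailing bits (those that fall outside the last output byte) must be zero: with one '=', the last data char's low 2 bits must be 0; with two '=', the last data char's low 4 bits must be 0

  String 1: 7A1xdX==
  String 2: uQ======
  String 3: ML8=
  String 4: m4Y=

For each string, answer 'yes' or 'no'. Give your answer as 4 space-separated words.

Answer: no no yes yes

Derivation:
String 1: '7A1xdX==' → invalid (bad trailing bits)
String 2: 'uQ======' → invalid (6 pad chars (max 2))
String 3: 'ML8=' → valid
String 4: 'm4Y=' → valid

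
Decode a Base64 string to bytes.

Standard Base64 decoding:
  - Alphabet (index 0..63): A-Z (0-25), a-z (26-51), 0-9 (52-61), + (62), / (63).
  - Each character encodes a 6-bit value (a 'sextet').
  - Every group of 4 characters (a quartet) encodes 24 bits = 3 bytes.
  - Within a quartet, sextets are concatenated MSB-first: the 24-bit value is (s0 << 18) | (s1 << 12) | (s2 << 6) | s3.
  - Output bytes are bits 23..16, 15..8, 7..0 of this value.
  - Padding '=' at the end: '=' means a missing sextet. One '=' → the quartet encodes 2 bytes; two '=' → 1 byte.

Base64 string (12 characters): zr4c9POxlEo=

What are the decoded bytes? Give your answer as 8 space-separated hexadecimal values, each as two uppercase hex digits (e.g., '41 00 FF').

Answer: CE BE 1C F4 F3 B1 94 4A

Derivation:
After char 0 ('z'=51): chars_in_quartet=1 acc=0x33 bytes_emitted=0
After char 1 ('r'=43): chars_in_quartet=2 acc=0xCEB bytes_emitted=0
After char 2 ('4'=56): chars_in_quartet=3 acc=0x33AF8 bytes_emitted=0
After char 3 ('c'=28): chars_in_quartet=4 acc=0xCEBE1C -> emit CE BE 1C, reset; bytes_emitted=3
After char 4 ('9'=61): chars_in_quartet=1 acc=0x3D bytes_emitted=3
After char 5 ('P'=15): chars_in_quartet=2 acc=0xF4F bytes_emitted=3
After char 6 ('O'=14): chars_in_quartet=3 acc=0x3D3CE bytes_emitted=3
After char 7 ('x'=49): chars_in_quartet=4 acc=0xF4F3B1 -> emit F4 F3 B1, reset; bytes_emitted=6
After char 8 ('l'=37): chars_in_quartet=1 acc=0x25 bytes_emitted=6
After char 9 ('E'=4): chars_in_quartet=2 acc=0x944 bytes_emitted=6
After char 10 ('o'=40): chars_in_quartet=3 acc=0x25128 bytes_emitted=6
Padding '=': partial quartet acc=0x25128 -> emit 94 4A; bytes_emitted=8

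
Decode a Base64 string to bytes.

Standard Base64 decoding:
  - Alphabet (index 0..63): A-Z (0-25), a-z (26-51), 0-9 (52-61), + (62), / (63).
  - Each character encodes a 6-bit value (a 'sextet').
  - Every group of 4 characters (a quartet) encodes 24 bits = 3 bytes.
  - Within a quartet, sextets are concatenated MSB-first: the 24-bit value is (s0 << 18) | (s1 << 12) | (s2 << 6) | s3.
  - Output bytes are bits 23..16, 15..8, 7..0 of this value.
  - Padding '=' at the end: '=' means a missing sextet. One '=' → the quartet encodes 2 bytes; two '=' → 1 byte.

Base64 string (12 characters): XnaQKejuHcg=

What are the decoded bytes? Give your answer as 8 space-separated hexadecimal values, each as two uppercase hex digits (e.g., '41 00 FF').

After char 0 ('X'=23): chars_in_quartet=1 acc=0x17 bytes_emitted=0
After char 1 ('n'=39): chars_in_quartet=2 acc=0x5E7 bytes_emitted=0
After char 2 ('a'=26): chars_in_quartet=3 acc=0x179DA bytes_emitted=0
After char 3 ('Q'=16): chars_in_quartet=4 acc=0x5E7690 -> emit 5E 76 90, reset; bytes_emitted=3
After char 4 ('K'=10): chars_in_quartet=1 acc=0xA bytes_emitted=3
After char 5 ('e'=30): chars_in_quartet=2 acc=0x29E bytes_emitted=3
After char 6 ('j'=35): chars_in_quartet=3 acc=0xA7A3 bytes_emitted=3
After char 7 ('u'=46): chars_in_quartet=4 acc=0x29E8EE -> emit 29 E8 EE, reset; bytes_emitted=6
After char 8 ('H'=7): chars_in_quartet=1 acc=0x7 bytes_emitted=6
After char 9 ('c'=28): chars_in_quartet=2 acc=0x1DC bytes_emitted=6
After char 10 ('g'=32): chars_in_quartet=3 acc=0x7720 bytes_emitted=6
Padding '=': partial quartet acc=0x7720 -> emit 1D C8; bytes_emitted=8

Answer: 5E 76 90 29 E8 EE 1D C8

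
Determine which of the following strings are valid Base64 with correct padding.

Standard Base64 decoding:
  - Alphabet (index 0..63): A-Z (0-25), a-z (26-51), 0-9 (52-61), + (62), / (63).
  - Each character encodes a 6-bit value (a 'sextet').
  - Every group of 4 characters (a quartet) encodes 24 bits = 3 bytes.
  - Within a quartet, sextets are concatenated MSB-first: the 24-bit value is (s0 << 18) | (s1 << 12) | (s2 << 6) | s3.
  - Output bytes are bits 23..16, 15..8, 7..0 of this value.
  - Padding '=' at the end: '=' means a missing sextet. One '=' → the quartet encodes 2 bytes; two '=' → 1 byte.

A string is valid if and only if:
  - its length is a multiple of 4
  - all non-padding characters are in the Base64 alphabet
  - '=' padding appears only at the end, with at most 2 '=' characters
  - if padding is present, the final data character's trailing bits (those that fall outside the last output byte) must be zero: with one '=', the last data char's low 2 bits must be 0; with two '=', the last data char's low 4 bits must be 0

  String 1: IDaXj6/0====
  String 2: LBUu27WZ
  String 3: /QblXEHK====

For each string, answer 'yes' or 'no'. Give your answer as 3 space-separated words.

String 1: 'IDaXj6/0====' → invalid (4 pad chars (max 2))
String 2: 'LBUu27WZ' → valid
String 3: '/QblXEHK====' → invalid (4 pad chars (max 2))

Answer: no yes no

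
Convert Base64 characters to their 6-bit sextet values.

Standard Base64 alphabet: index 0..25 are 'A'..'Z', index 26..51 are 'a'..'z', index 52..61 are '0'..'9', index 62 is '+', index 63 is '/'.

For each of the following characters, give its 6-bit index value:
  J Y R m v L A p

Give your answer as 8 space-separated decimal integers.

Answer: 9 24 17 38 47 11 0 41

Derivation:
'J': A..Z range, ord('J') − ord('A') = 9
'Y': A..Z range, ord('Y') − ord('A') = 24
'R': A..Z range, ord('R') − ord('A') = 17
'm': a..z range, 26 + ord('m') − ord('a') = 38
'v': a..z range, 26 + ord('v') − ord('a') = 47
'L': A..Z range, ord('L') − ord('A') = 11
'A': A..Z range, ord('A') − ord('A') = 0
'p': a..z range, 26 + ord('p') − ord('a') = 41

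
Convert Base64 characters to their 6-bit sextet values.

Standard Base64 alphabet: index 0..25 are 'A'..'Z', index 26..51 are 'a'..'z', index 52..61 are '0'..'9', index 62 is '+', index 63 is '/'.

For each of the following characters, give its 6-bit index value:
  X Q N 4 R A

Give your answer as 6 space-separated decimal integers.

Answer: 23 16 13 56 17 0

Derivation:
'X': A..Z range, ord('X') − ord('A') = 23
'Q': A..Z range, ord('Q') − ord('A') = 16
'N': A..Z range, ord('N') − ord('A') = 13
'4': 0..9 range, 52 + ord('4') − ord('0') = 56
'R': A..Z range, ord('R') − ord('A') = 17
'A': A..Z range, ord('A') − ord('A') = 0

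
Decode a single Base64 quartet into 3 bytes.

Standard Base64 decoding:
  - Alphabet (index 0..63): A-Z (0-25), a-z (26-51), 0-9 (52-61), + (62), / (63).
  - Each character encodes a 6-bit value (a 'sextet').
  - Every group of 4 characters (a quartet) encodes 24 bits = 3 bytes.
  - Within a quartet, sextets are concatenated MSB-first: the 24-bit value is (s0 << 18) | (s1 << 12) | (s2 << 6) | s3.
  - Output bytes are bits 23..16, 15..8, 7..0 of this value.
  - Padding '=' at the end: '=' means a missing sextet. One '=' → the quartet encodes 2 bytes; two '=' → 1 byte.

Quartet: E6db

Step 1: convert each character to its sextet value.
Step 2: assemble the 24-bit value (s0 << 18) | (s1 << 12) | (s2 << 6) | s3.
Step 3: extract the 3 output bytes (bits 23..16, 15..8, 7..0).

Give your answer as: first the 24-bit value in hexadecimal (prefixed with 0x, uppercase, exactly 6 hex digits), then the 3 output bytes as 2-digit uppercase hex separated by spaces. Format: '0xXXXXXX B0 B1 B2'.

Answer: 0x13A75B 13 A7 5B

Derivation:
Sextets: E=4, 6=58, d=29, b=27
24-bit: (4<<18) | (58<<12) | (29<<6) | 27
      = 0x100000 | 0x03A000 | 0x000740 | 0x00001B
      = 0x13A75B
Bytes: (v>>16)&0xFF=13, (v>>8)&0xFF=A7, v&0xFF=5B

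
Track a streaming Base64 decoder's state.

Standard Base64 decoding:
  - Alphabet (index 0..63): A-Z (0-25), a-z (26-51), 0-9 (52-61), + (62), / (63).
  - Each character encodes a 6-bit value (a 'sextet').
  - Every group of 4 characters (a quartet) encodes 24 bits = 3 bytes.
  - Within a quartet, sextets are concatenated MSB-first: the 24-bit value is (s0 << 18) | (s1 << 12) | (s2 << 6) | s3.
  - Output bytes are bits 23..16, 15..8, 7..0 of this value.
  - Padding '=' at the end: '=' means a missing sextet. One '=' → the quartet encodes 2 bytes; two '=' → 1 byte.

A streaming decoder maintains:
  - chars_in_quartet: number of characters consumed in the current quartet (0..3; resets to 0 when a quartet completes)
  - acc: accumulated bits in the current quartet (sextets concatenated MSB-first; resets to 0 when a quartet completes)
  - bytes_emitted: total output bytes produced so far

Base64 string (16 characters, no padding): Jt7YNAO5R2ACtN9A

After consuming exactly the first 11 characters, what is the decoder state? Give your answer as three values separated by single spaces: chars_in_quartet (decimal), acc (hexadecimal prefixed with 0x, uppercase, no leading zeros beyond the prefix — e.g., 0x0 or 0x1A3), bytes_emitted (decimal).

Answer: 3 0x11D80 6

Derivation:
After char 0 ('J'=9): chars_in_quartet=1 acc=0x9 bytes_emitted=0
After char 1 ('t'=45): chars_in_quartet=2 acc=0x26D bytes_emitted=0
After char 2 ('7'=59): chars_in_quartet=3 acc=0x9B7B bytes_emitted=0
After char 3 ('Y'=24): chars_in_quartet=4 acc=0x26DED8 -> emit 26 DE D8, reset; bytes_emitted=3
After char 4 ('N'=13): chars_in_quartet=1 acc=0xD bytes_emitted=3
After char 5 ('A'=0): chars_in_quartet=2 acc=0x340 bytes_emitted=3
After char 6 ('O'=14): chars_in_quartet=3 acc=0xD00E bytes_emitted=3
After char 7 ('5'=57): chars_in_quartet=4 acc=0x3403B9 -> emit 34 03 B9, reset; bytes_emitted=6
After char 8 ('R'=17): chars_in_quartet=1 acc=0x11 bytes_emitted=6
After char 9 ('2'=54): chars_in_quartet=2 acc=0x476 bytes_emitted=6
After char 10 ('A'=0): chars_in_quartet=3 acc=0x11D80 bytes_emitted=6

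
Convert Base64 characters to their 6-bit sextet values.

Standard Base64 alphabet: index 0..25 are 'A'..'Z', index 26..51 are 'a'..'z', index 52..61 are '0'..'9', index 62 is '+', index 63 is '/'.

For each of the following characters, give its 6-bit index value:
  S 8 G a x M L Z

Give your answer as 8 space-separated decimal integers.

'S': A..Z range, ord('S') − ord('A') = 18
'8': 0..9 range, 52 + ord('8') − ord('0') = 60
'G': A..Z range, ord('G') − ord('A') = 6
'a': a..z range, 26 + ord('a') − ord('a') = 26
'x': a..z range, 26 + ord('x') − ord('a') = 49
'M': A..Z range, ord('M') − ord('A') = 12
'L': A..Z range, ord('L') − ord('A') = 11
'Z': A..Z range, ord('Z') − ord('A') = 25

Answer: 18 60 6 26 49 12 11 25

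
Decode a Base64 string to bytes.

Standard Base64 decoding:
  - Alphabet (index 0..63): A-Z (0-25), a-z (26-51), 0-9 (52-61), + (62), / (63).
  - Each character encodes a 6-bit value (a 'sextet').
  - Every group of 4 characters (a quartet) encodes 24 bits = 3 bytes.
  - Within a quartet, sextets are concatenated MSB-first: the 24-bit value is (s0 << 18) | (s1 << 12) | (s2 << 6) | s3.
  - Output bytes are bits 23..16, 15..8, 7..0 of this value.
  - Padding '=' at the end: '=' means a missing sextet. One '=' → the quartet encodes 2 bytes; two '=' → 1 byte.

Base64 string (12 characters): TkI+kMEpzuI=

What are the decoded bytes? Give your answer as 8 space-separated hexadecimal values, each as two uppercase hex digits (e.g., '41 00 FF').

Answer: 4E 42 3E 90 C1 29 CE E2

Derivation:
After char 0 ('T'=19): chars_in_quartet=1 acc=0x13 bytes_emitted=0
After char 1 ('k'=36): chars_in_quartet=2 acc=0x4E4 bytes_emitted=0
After char 2 ('I'=8): chars_in_quartet=3 acc=0x13908 bytes_emitted=0
After char 3 ('+'=62): chars_in_quartet=4 acc=0x4E423E -> emit 4E 42 3E, reset; bytes_emitted=3
After char 4 ('k'=36): chars_in_quartet=1 acc=0x24 bytes_emitted=3
After char 5 ('M'=12): chars_in_quartet=2 acc=0x90C bytes_emitted=3
After char 6 ('E'=4): chars_in_quartet=3 acc=0x24304 bytes_emitted=3
After char 7 ('p'=41): chars_in_quartet=4 acc=0x90C129 -> emit 90 C1 29, reset; bytes_emitted=6
After char 8 ('z'=51): chars_in_quartet=1 acc=0x33 bytes_emitted=6
After char 9 ('u'=46): chars_in_quartet=2 acc=0xCEE bytes_emitted=6
After char 10 ('I'=8): chars_in_quartet=3 acc=0x33B88 bytes_emitted=6
Padding '=': partial quartet acc=0x33B88 -> emit CE E2; bytes_emitted=8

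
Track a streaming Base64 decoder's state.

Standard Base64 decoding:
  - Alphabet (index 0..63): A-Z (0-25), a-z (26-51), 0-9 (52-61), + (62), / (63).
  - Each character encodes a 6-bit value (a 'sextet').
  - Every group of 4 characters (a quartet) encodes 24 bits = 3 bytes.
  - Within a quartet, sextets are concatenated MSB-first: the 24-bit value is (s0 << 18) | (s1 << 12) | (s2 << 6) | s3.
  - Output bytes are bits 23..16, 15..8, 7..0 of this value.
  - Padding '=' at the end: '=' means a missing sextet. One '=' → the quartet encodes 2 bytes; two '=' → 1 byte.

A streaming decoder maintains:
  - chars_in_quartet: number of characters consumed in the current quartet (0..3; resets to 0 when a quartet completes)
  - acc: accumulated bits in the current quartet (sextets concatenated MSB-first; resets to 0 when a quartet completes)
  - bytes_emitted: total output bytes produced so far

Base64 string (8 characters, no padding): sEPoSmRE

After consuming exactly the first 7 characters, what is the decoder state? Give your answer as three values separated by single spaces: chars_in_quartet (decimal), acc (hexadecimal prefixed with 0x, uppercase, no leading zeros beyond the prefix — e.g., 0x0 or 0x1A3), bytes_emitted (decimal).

After char 0 ('s'=44): chars_in_quartet=1 acc=0x2C bytes_emitted=0
After char 1 ('E'=4): chars_in_quartet=2 acc=0xB04 bytes_emitted=0
After char 2 ('P'=15): chars_in_quartet=3 acc=0x2C10F bytes_emitted=0
After char 3 ('o'=40): chars_in_quartet=4 acc=0xB043E8 -> emit B0 43 E8, reset; bytes_emitted=3
After char 4 ('S'=18): chars_in_quartet=1 acc=0x12 bytes_emitted=3
After char 5 ('m'=38): chars_in_quartet=2 acc=0x4A6 bytes_emitted=3
After char 6 ('R'=17): chars_in_quartet=3 acc=0x12991 bytes_emitted=3

Answer: 3 0x12991 3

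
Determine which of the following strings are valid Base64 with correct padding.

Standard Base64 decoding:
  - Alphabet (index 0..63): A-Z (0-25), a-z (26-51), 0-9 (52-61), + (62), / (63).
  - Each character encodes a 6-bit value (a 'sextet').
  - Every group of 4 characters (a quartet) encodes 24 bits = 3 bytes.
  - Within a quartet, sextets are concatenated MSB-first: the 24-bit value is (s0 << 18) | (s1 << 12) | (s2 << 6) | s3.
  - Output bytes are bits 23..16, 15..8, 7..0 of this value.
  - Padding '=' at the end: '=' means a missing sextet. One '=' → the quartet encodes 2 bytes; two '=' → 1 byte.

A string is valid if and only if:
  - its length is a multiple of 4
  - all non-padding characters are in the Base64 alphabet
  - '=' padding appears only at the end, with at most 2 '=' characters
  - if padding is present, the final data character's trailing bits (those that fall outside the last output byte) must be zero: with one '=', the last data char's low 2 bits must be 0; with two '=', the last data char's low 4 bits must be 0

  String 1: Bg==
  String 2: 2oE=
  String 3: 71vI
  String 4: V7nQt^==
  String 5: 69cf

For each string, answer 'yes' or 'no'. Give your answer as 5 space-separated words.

String 1: 'Bg==' → valid
String 2: '2oE=' → valid
String 3: '71vI' → valid
String 4: 'V7nQt^==' → invalid (bad char(s): ['^'])
String 5: '69cf' → valid

Answer: yes yes yes no yes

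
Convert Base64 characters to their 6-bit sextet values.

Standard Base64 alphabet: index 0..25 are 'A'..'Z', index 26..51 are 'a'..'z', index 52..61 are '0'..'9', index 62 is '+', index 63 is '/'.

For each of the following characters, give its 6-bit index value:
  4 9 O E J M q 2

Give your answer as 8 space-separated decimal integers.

Answer: 56 61 14 4 9 12 42 54

Derivation:
'4': 0..9 range, 52 + ord('4') − ord('0') = 56
'9': 0..9 range, 52 + ord('9') − ord('0') = 61
'O': A..Z range, ord('O') − ord('A') = 14
'E': A..Z range, ord('E') − ord('A') = 4
'J': A..Z range, ord('J') − ord('A') = 9
'M': A..Z range, ord('M') − ord('A') = 12
'q': a..z range, 26 + ord('q') − ord('a') = 42
'2': 0..9 range, 52 + ord('2') − ord('0') = 54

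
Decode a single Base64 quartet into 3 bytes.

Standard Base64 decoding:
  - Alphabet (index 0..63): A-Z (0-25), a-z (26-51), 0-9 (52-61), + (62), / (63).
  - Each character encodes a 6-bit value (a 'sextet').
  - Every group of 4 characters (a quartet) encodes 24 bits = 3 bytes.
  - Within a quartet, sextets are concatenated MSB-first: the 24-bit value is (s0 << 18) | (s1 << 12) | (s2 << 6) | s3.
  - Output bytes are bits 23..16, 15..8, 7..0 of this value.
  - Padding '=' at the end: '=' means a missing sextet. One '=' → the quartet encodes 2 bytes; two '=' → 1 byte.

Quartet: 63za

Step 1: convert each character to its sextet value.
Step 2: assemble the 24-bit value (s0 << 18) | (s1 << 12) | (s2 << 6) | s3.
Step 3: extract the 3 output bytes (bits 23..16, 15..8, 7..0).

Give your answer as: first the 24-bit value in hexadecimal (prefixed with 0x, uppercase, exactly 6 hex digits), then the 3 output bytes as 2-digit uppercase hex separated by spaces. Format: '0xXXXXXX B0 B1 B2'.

Sextets: 6=58, 3=55, z=51, a=26
24-bit: (58<<18) | (55<<12) | (51<<6) | 26
      = 0xE80000 | 0x037000 | 0x000CC0 | 0x00001A
      = 0xEB7CDA
Bytes: (v>>16)&0xFF=EB, (v>>8)&0xFF=7C, v&0xFF=DA

Answer: 0xEB7CDA EB 7C DA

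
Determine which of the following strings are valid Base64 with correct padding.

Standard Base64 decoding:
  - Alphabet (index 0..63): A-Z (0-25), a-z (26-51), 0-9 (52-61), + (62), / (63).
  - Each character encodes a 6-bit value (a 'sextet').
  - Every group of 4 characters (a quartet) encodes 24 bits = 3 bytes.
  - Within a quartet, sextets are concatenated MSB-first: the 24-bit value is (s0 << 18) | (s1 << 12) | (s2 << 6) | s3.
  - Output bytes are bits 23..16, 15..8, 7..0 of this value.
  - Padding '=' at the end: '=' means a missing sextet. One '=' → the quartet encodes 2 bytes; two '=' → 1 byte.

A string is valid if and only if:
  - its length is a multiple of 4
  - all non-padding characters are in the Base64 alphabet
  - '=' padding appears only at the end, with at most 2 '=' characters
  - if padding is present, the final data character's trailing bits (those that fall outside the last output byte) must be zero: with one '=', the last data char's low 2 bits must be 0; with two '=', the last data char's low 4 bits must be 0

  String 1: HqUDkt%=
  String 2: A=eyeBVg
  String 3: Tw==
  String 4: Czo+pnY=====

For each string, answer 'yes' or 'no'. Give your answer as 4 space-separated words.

Answer: no no yes no

Derivation:
String 1: 'HqUDkt%=' → invalid (bad char(s): ['%'])
String 2: 'A=eyeBVg' → invalid (bad char(s): ['=']; '=' in middle)
String 3: 'Tw==' → valid
String 4: 'Czo+pnY=====' → invalid (5 pad chars (max 2))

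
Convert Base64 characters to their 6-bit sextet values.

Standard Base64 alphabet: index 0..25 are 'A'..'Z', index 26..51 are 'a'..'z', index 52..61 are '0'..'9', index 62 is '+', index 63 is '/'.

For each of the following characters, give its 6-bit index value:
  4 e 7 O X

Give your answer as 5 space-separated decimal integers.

'4': 0..9 range, 52 + ord('4') − ord('0') = 56
'e': a..z range, 26 + ord('e') − ord('a') = 30
'7': 0..9 range, 52 + ord('7') − ord('0') = 59
'O': A..Z range, ord('O') − ord('A') = 14
'X': A..Z range, ord('X') − ord('A') = 23

Answer: 56 30 59 14 23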